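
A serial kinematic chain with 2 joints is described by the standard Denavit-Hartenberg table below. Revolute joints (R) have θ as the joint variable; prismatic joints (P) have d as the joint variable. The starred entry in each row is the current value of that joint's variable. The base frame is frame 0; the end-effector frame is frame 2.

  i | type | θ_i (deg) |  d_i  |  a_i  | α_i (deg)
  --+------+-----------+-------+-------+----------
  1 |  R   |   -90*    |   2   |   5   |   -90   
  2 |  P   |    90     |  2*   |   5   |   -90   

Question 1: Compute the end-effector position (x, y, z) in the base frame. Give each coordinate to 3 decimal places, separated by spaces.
2.000 -5.000 -3.000

after link 1: o_1 = (0.0000, -5.0000, 2.0000)
after link 2: o_2 = (2.0000, -5.0000, -3.0000)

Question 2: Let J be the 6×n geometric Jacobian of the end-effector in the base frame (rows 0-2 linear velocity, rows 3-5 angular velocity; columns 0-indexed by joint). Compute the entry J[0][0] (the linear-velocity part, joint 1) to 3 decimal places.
axis z_0 = ẑ; lever o_n−o_0 = (2.0000,-5.0000,-3.0000)
cross product → J_v[:, 0] = (5.0000,2.0000,-0.0000)
J_ω[:, 0] = z_0
entry J[0][0] = 5.0000

5.000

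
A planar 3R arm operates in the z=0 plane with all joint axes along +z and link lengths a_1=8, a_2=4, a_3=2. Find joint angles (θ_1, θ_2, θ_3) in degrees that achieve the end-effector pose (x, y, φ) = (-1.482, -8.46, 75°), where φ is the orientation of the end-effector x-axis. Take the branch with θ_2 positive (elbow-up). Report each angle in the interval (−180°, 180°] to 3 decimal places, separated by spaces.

wrist centre = target − a_3·(cos φ, sin φ) = (-1.9996, -10.3919)
cos θ_2 = (111.9891−8²−4²)/(2·8·4) = 0.4998; θ_2 = 60.0112° (elbow-up)
β = atan2(-10.3919,-1.9996) = -100.8919°; ψ = atan2(3.4645,9.9993) = 19.1098°
θ_1 = β − ψ = -120.0017°
θ_3 = φ − θ_1 − θ_2 = 134.9905° (wrapped to (-180°,180°])

-120.002 60.011 134.991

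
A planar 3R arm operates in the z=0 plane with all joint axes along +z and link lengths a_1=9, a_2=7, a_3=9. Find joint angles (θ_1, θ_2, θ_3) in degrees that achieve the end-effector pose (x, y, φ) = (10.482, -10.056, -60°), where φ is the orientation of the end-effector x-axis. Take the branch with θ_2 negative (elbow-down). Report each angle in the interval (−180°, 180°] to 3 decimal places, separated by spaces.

29.996 -135.003 45.007

wrist centre = target − a_3·(cos φ, sin φ) = (5.9820, -2.2618)
cos θ_2 = (40.8999−9²−7²)/(2·9·7) = -0.7071; θ_2 = -135.0030° (elbow-down)
β = atan2(-2.2618,5.9820) = -20.7114°; ψ = atan2(-4.9495,4.0500) = -50.7077°
θ_1 = β − ψ = 29.9963°
θ_3 = φ − θ_1 − θ_2 = 45.0066° (wrapped to (-180°,180°])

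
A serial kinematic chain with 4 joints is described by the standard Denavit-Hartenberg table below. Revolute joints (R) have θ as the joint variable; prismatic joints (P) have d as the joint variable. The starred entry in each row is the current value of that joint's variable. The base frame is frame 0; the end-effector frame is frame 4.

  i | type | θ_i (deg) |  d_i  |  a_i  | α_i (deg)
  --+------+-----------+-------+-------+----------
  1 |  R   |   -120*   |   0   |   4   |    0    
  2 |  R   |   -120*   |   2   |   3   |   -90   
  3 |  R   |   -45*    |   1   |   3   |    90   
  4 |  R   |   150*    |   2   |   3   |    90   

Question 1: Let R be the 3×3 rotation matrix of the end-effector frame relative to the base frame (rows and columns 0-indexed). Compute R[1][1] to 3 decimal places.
End-effector y-axis (col 1 of R) = (0.3536,-0.6124,0.7071)
R[1][1] = -0.6124

-0.612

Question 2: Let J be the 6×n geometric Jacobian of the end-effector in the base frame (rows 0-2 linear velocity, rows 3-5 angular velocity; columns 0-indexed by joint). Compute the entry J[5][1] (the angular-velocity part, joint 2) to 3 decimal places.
1.000

axis z_1 = (0.0000,0.0000,1.0000); lever o_n−o_1 = (-3.1001,0.3695,3.6984)
cross product → J_v[:, 1] = (-0.3695,-3.1001,0.0000)
J_ω[:, 1] = z_1
entry J[5][1] = 1.0000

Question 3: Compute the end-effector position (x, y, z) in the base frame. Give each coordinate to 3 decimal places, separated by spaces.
after link 1: o_1 = (-2.0000, -3.4641, 0.0000)
after link 2: o_2 = (-3.5000, -0.8660, 2.0000)
after link 3: o_3 = (-5.4267, 0.4711, 4.1213)
after link 4: o_4 = (-5.1001, -3.0946, 3.6984)

-5.100 -3.095 3.698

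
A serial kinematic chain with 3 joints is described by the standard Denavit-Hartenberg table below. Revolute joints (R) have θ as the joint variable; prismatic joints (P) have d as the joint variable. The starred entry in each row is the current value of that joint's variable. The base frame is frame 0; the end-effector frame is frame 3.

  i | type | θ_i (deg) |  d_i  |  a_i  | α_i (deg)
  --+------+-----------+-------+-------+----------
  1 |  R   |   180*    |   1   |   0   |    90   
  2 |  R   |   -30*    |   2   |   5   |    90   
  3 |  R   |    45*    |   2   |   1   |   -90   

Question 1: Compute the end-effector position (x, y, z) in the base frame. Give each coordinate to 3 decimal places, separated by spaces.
-3.942 2.707 -3.586

after link 1: o_1 = (0.0000, 0.0000, 1.0000)
after link 2: o_2 = (-4.3301, 2.0000, -1.5000)
after link 3: o_3 = (-3.9425, 2.7071, -3.5856)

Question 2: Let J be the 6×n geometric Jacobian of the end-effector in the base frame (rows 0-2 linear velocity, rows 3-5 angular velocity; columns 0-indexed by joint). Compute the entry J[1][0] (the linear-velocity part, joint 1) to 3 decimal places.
-3.942

axis z_0 = ẑ; lever o_n−o_0 = (-3.9425,2.7071,-3.5856)
cross product → J_v[:, 0] = (-2.7071,-3.9425,0.0000)
J_ω[:, 0] = z_0
entry J[1][0] = -3.9425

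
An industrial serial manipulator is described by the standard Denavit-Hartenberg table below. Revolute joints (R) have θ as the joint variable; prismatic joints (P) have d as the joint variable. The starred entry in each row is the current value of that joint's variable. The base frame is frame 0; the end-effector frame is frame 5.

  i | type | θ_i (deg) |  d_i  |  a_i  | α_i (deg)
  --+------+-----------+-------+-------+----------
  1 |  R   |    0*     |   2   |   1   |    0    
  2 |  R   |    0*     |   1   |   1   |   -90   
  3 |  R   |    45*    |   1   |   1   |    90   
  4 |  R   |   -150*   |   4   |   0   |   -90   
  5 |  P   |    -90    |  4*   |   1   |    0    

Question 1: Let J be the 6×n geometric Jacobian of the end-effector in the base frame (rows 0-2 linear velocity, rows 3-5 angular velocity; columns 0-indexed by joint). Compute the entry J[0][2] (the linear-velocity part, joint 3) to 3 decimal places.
1.414

axis z_2 = (0.0000,1.0000,0.0000); lever o_n−o_2 = (5.6569,-2.4641,1.4142)
cross product → J_v[:, 2] = (1.4142,0.0000,-5.6569)
J_ω[:, 2] = z_2
entry J[0][2] = 1.4142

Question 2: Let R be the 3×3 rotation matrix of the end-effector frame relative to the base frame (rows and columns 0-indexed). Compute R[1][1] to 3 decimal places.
End-effector y-axis (col 1 of R) = (-0.6124,-0.5000,0.6124)
R[1][1] = -0.5000

-0.500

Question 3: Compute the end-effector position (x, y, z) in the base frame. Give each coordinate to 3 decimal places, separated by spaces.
7.657 -2.464 4.414

after link 1: o_1 = (1.0000, 0.0000, 2.0000)
after link 2: o_2 = (2.0000, 0.0000, 3.0000)
after link 3: o_3 = (2.7071, 1.0000, 2.2929)
after link 4: o_4 = (5.5355, 1.0000, 5.1213)
after link 5: o_5 = (7.6569, -2.4641, 4.4142)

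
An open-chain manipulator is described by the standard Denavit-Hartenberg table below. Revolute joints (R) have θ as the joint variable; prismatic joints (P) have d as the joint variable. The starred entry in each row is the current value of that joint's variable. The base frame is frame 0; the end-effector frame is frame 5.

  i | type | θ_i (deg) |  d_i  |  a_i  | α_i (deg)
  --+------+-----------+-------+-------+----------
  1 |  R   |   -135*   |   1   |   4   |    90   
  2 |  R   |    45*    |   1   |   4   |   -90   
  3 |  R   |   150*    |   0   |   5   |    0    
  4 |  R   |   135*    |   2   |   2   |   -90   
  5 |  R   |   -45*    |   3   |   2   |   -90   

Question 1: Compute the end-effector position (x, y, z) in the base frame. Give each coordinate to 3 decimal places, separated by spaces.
after link 1: o_1 = (-2.8284, -2.8284, 1.0000)
after link 2: o_2 = (-5.5355, -4.1213, 3.8284)
after link 3: o_3 = (-1.6027, -3.7240, 0.7666)
after link 4: o_4 = (-2.2275, -1.6168, 2.5468)
after link 5: o_5 = (-3.5692, -2.1247, 5.8547)

-3.569 -2.125 5.855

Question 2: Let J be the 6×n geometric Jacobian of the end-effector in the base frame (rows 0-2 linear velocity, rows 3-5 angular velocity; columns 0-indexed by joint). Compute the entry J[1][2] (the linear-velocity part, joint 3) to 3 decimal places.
0.377

axis z_2 = (0.5000,0.5000,0.7071); lever o_n−o_2 = (1.9663,1.9966,2.0262)
cross product → J_v[:, 2] = (-0.3987,0.3773,0.0151)
J_ω[:, 2] = z_2
entry J[1][2] = 0.3773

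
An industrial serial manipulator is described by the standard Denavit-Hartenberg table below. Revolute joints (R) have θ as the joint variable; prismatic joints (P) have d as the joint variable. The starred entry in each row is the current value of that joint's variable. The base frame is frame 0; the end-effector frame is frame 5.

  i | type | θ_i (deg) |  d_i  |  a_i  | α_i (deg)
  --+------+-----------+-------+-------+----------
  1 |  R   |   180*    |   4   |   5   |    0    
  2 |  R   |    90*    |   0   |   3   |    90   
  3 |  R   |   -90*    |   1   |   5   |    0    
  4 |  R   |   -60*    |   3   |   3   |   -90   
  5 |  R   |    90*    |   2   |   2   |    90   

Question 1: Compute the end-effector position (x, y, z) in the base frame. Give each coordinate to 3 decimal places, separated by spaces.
-7.000 -1.402 -4.232

after link 1: o_1 = (-5.0000, 0.0000, 4.0000)
after link 2: o_2 = (-5.0000, -3.0000, 4.0000)
after link 3: o_3 = (-6.0000, -3.0000, -1.0000)
after link 4: o_4 = (-9.0000, -0.4019, -2.5000)
after link 5: o_5 = (-7.0000, -1.4019, -4.2321)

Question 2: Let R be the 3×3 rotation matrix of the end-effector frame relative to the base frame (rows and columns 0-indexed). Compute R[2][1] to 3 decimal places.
-0.866

End-effector y-axis (col 1 of R) = (-0.0000,-0.5000,-0.8660)
R[2][1] = -0.8660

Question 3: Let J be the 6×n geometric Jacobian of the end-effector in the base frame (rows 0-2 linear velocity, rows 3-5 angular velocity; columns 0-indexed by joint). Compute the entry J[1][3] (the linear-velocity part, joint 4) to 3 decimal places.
-3.232

axis z_3 = (-1.0000,0.0000,0.0000); lever o_n−o_3 = (-1.0000,1.5981,-3.2321)
cross product → J_v[:, 3] = (-0.0000,-3.2321,-1.5981)
J_ω[:, 3] = z_3
entry J[1][3] = -3.2321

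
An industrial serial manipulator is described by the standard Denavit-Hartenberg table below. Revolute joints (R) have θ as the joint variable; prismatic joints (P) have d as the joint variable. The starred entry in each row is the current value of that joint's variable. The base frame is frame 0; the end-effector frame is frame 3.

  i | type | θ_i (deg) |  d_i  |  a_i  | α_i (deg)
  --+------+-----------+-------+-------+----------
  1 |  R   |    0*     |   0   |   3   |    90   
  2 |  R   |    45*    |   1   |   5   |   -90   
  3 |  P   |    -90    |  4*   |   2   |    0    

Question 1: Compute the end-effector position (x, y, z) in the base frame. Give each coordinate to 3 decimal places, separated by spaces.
after link 1: o_1 = (3.0000, 0.0000, 0.0000)
after link 2: o_2 = (6.5355, -1.0000, 3.5355)
after link 3: o_3 = (3.7071, -3.0000, 6.3640)

3.707 -3.000 6.364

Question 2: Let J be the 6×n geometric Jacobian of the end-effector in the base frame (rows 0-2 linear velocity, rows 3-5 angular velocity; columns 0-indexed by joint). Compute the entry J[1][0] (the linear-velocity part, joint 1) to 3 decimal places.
axis z_0 = ẑ; lever o_n−o_0 = (3.7071,-3.0000,6.3640)
cross product → J_v[:, 0] = (3.0000,3.7071,-0.0000)
J_ω[:, 0] = z_0
entry J[1][0] = 3.7071

3.707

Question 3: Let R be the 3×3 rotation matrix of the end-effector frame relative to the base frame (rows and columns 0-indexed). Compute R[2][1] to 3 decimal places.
0.707

End-effector y-axis (col 1 of R) = (0.7071,0.0000,0.7071)
R[2][1] = 0.7071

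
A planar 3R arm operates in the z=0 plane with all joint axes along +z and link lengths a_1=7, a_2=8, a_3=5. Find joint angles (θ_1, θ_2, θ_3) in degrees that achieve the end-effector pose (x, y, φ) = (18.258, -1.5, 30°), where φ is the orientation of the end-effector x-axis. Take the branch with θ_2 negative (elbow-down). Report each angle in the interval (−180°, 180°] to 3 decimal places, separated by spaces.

wrist centre = target − a_3·(cos φ, sin φ) = (13.9279, -4.0000)
cos θ_2 = (209.9856−7²−8²)/(2·7·8) = 0.8659; θ_2 = -30.0094° (elbow-down)
β = atan2(-4.0000,13.9279) = -16.0237°; ψ = atan2(-4.0011,13.9275) = -16.0284°
θ_1 = β − ψ = 0.0047°
θ_3 = φ − θ_1 − θ_2 = 60.0047° (wrapped to (-180°,180°])

0.005 -30.009 60.005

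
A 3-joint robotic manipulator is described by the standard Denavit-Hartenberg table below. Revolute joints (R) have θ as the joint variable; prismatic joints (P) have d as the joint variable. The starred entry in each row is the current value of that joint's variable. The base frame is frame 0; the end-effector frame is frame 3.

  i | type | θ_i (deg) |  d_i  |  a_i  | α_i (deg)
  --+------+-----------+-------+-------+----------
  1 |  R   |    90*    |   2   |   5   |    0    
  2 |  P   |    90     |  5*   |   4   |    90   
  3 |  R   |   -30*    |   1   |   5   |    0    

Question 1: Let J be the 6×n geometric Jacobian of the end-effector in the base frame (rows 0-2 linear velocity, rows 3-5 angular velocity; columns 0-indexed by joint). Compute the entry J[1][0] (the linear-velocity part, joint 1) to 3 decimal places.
axis z_0 = ẑ; lever o_n−o_0 = (-8.3301,6.0000,4.5000)
cross product → J_v[:, 0] = (-6.0000,-8.3301,0.0000)
J_ω[:, 0] = z_0
entry J[1][0] = -8.3301

-8.330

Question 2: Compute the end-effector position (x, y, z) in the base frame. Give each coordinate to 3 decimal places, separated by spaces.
-8.330 6.000 4.500

after link 1: o_1 = (0.0000, 5.0000, 2.0000)
after link 2: o_2 = (-4.0000, 5.0000, 7.0000)
after link 3: o_3 = (-8.3301, 6.0000, 4.5000)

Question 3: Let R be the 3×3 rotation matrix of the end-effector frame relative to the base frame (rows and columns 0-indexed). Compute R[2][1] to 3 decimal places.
0.866

End-effector y-axis (col 1 of R) = (-0.5000,0.0000,0.8660)
R[2][1] = 0.8660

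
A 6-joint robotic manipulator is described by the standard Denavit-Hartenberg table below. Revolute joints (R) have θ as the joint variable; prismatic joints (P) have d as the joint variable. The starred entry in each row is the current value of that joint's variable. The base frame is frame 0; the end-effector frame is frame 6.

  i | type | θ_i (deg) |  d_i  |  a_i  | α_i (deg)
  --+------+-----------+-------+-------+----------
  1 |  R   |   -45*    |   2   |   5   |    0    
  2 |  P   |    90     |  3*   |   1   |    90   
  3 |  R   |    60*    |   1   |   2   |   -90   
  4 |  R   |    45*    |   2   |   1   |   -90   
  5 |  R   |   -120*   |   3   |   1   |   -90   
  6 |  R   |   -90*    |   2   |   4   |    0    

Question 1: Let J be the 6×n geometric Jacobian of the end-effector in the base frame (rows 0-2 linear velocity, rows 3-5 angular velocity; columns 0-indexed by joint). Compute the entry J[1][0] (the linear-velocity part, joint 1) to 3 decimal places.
axis z_0 = ẑ; lever o_n−o_0 = (-2.5186,-1.7718,5.7453)
cross product → J_v[:, 0] = (1.7718,-2.5186,0.0000)
J_ω[:, 0] = z_0
entry J[1][0] = -2.5186

-2.519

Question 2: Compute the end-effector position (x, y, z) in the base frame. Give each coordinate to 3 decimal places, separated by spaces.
-2.519 -1.772 5.745

after link 1: o_1 = (3.5355, -3.5355, 2.0000)
after link 2: o_2 = (4.2426, -2.8284, 5.0000)
after link 3: o_3 = (5.6569, -2.8284, 6.7321)
after link 4: o_4 = (4.1821, -3.3032, 8.3444)
after link 5: o_5 = (1.5268, -3.4585, 6.6341)
after link 6: o_6 = (-2.5186, -1.7718, 5.7453)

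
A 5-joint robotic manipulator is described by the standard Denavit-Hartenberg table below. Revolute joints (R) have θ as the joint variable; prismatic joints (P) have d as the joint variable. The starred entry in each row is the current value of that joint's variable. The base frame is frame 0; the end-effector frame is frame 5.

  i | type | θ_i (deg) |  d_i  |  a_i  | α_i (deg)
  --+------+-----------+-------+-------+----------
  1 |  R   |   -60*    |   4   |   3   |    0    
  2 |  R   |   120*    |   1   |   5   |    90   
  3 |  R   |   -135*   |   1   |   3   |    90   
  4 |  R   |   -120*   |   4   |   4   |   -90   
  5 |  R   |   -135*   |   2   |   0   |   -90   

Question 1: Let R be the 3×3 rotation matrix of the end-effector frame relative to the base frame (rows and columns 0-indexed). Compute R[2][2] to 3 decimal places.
0.750

End-effector z-axis (col 2 of R) = (-0.6553,0.0897,0.7500)
R[2][2] = 0.7500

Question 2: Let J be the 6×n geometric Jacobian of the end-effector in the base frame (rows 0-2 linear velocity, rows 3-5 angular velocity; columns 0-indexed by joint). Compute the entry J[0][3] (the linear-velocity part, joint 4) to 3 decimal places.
axis z_3 = (-0.3536,-0.6124,0.7071); lever o_n−o_3 = (-5.1855,-0.0534,3.0179)
cross product → J_v[:, 3] = (-1.8103,-2.5997,-3.1566)
J_ω[:, 3] = z_3
entry J[0][3] = -1.8103

-1.810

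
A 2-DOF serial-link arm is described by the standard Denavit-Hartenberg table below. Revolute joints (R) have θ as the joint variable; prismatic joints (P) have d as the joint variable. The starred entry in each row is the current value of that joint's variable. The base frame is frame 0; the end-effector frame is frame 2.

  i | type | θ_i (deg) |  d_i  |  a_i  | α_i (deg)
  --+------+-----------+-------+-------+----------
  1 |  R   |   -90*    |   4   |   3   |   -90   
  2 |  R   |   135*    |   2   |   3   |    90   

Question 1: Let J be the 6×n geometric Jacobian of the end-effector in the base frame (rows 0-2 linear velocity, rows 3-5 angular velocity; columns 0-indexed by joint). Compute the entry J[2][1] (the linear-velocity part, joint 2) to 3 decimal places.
axis z_1 = (1.0000,0.0000,0.0000); lever o_n−o_1 = (2.0000,2.1213,-2.1213)
cross product → J_v[:, 1] = (-0.0000,2.1213,2.1213)
J_ω[:, 1] = z_1
entry J[2][1] = 2.1213

2.121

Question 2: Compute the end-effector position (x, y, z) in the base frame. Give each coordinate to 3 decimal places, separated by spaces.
after link 1: o_1 = (0.0000, -3.0000, 4.0000)
after link 2: o_2 = (2.0000, -0.8787, 1.8787)

2.000 -0.879 1.879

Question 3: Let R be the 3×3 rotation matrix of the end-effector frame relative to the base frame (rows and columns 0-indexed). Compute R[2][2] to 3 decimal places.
-0.707

End-effector z-axis (col 2 of R) = (0.0000,-0.7071,-0.7071)
R[2][2] = -0.7071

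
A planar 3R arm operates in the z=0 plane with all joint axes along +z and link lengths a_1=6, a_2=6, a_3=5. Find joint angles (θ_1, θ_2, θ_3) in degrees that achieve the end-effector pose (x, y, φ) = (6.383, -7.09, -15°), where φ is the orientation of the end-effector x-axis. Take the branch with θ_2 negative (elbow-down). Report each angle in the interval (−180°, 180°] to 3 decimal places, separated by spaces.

wrist centre = target − a_3·(cos φ, sin φ) = (1.5534, -5.7959)
cos θ_2 = (36.0055−6²−6²)/(2·6·6) = -0.4999; θ_2 = -119.9950° (elbow-down)
β = atan2(-5.7959,1.5534) = -74.9967°; ψ = atan2(-5.1964,3.0005) = -59.9975°
θ_1 = β − ψ = -14.9992°
θ_3 = φ − θ_1 − θ_2 = 119.9941° (wrapped to (-180°,180°])

-14.999 -119.995 119.994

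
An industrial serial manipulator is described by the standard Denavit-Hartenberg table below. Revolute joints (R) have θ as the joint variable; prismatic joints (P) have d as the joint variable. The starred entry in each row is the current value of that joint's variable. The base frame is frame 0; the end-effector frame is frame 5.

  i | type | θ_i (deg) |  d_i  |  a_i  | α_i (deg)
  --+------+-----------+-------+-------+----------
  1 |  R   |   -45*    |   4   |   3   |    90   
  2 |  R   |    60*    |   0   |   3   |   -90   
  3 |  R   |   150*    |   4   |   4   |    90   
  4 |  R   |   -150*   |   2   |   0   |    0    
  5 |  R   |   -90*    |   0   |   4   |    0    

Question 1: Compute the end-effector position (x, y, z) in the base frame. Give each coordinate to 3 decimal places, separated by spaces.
after link 1: o_1 = (2.1213, -2.1213, 4.0000)
after link 2: o_2 = (3.1820, -3.1820, 6.5981)
after link 3: o_3 = (0.9220, 1.9065, 5.5981)
after link 4: o_4 = (2.5003, 2.7777, 6.4641)
after link 5: o_5 = (0.2842, 3.5795, 9.6962)

0.284 3.580 9.696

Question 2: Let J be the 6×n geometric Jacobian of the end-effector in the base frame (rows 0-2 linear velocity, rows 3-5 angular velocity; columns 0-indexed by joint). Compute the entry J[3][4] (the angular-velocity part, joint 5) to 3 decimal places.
0.789

axis z_4 = (0.7891,0.4356,0.4330); lever o_n−o_4 = (-2.2161,0.8018,3.2321)
cross product → J_v[:, 4] = (1.0607,-3.5101,1.5981)
J_ω[:, 4] = z_4
entry J[3][4] = 0.7891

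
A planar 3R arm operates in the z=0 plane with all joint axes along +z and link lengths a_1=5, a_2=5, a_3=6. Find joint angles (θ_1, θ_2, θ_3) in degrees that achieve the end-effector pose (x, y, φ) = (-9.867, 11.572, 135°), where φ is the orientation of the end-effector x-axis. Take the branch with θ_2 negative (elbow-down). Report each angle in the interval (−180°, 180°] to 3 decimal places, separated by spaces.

wrist centre = target − a_3·(cos φ, sin φ) = (-5.6244, 7.3294)
cos θ_2 = (85.3529−5²−5²)/(2·5·5) = 0.7071; θ_2 = -45.0039° (elbow-down)
β = atan2(7.3294,-5.6244) = 127.5017°; ψ = atan2(-3.5358,8.5353) = -22.5020°
θ_1 = β − ψ = 150.0036°
θ_3 = φ − θ_1 − θ_2 = 30.0003° (wrapped to (-180°,180°])

150.004 -45.004 30.000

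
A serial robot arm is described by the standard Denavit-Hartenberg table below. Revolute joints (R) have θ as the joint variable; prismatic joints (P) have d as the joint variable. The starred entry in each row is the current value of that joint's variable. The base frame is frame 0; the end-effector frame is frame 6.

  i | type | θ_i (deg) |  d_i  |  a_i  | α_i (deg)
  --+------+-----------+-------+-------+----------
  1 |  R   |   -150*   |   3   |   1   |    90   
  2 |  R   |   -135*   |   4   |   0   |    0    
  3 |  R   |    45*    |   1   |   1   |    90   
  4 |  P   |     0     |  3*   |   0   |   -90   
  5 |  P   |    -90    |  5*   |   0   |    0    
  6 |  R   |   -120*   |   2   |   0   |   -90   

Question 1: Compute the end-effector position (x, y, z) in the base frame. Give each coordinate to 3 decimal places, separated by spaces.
-4.268 11.392 2.000

after link 1: o_1 = (-0.8660, -0.5000, 3.0000)
after link 2: o_2 = (-2.8660, 2.9641, 3.0000)
after link 3: o_3 = (-3.3660, 3.8301, 2.0000)
after link 4: o_4 = (-0.7679, 5.3301, 2.0000)
after link 5: o_5 = (-3.2679, 9.6603, 2.0000)
after link 6: o_6 = (-4.2679, 11.3923, 2.0000)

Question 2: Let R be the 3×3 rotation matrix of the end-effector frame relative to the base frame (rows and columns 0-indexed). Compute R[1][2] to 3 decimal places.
End-effector z-axis (col 2 of R) = (0.7500,0.4330,0.5000)
R[1][2] = 0.4330

0.433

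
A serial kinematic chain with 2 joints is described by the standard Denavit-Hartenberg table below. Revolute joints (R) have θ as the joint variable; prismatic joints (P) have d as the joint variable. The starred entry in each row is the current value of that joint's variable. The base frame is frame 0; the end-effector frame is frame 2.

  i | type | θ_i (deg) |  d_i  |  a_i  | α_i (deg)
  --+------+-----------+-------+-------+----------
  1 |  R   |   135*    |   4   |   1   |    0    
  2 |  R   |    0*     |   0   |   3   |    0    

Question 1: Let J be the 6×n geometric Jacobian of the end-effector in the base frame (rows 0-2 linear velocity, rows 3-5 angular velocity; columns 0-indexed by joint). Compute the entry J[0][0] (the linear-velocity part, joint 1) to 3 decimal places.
axis z_0 = ẑ; lever o_n−o_0 = (-2.8284,2.8284,4.0000)
cross product → J_v[:, 0] = (-2.8284,-2.8284,0.0000)
J_ω[:, 0] = z_0
entry J[0][0] = -2.8284

-2.828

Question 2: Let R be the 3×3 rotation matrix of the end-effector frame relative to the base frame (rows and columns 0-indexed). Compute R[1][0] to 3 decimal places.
0.707

End-effector x-axis (col 0 of R) = (-0.7071,0.7071,0.0000)
R[1][0] = 0.7071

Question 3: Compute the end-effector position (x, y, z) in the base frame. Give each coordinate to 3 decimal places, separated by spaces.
-2.828 2.828 4.000

after link 1: o_1 = (-0.7071, 0.7071, 4.0000)
after link 2: o_2 = (-2.8284, 2.8284, 4.0000)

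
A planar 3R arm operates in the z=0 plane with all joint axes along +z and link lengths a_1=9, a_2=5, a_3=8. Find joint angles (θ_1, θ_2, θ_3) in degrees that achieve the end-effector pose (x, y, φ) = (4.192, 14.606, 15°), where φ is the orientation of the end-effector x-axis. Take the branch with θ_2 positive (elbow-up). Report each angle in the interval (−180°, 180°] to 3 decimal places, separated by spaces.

89.999 45.003 -120.001

wrist centre = target − a_3·(cos φ, sin φ) = (-3.5354, 12.5354)
cos θ_2 = (169.6365−9²−5²)/(2·9·5) = 0.7071; θ_2 = 45.0028° (elbow-up)
β = atan2(12.5354,-3.5354) = 105.7502°; ψ = atan2(3.5357,12.5354) = 15.7515°
θ_1 = β − ψ = 89.9986°
θ_3 = φ − θ_1 − θ_2 = -120.0014° (wrapped to (-180°,180°])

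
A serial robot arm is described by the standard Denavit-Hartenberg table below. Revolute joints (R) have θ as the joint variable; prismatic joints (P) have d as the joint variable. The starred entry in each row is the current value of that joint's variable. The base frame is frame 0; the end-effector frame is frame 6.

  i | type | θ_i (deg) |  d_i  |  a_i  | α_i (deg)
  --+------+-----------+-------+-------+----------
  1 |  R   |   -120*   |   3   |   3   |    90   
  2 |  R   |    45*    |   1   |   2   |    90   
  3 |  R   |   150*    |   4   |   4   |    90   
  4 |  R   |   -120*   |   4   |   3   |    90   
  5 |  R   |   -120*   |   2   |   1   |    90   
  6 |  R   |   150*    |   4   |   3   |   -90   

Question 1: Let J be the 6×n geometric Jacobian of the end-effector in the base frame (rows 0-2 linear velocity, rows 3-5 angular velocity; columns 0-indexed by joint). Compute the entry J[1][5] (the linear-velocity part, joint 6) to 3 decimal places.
2.821

axis z_5 = (-0.7835,-0.0580,-0.6187); lever o_n−o_5 = (-4.8394,-1.2374,-0.2210)
cross product → J_v[:, 5] = (-0.7528,2.8211,0.6889)
J_ω[:, 5] = z_5
entry J[1][5] = 2.8211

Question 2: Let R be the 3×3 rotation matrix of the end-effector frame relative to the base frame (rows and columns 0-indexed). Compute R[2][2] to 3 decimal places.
End-effector z-axis (col 2 of R) = (-0.2509,0.9404,0.2296)
R[2][2] = 0.2296

0.230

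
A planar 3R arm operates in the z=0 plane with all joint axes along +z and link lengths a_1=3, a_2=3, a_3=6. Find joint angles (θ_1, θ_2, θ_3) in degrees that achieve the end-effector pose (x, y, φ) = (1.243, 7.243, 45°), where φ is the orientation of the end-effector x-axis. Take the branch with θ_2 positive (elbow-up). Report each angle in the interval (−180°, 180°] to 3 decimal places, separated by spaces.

89.993 90.000 -134.993

wrist centre = target − a_3·(cos φ, sin φ) = (-2.9996, 3.0004)
cos θ_2 = (18.0000−3²−3²)/(2·3·3) = 0.0000; θ_2 = 90.0000° (elbow-up)
β = atan2(3.0004,-2.9996) = 134.9931°; ψ = atan2(3.0000,3.0000) = 45.0000°
θ_1 = β − ψ = 89.9931°
θ_3 = φ − θ_1 − θ_2 = -134.9931° (wrapped to (-180°,180°])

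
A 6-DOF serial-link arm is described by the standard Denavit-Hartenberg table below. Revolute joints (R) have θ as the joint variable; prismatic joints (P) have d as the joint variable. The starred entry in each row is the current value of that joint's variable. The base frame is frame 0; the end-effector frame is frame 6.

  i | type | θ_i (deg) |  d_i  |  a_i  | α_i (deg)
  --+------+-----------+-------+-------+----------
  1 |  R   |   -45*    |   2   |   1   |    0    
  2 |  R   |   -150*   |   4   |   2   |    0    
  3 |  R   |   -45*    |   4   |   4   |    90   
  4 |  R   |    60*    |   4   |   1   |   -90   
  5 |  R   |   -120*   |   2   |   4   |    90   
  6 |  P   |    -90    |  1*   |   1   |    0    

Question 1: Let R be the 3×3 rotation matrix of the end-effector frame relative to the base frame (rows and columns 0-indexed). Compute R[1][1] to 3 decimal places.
0.217

End-effector y-axis (col 1 of R) = (0.8750,0.2165,-0.4330)
R[1][1] = 0.2165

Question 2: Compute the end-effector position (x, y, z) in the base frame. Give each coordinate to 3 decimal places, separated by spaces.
3.706 5.199 8.884

after link 1: o_1 = (0.7071, -0.7071, 2.0000)
after link 2: o_2 = (-1.2247, -0.1895, 6.0000)
after link 3: o_3 = (-3.2247, 3.2746, 10.0000)
after link 4: o_4 = (-0.0106, 5.7076, 10.8660)
after link 5: o_5 = (4.3554, 5.0737, 10.1340)
after link 6: o_6 = (3.7059, 5.1987, 8.8840)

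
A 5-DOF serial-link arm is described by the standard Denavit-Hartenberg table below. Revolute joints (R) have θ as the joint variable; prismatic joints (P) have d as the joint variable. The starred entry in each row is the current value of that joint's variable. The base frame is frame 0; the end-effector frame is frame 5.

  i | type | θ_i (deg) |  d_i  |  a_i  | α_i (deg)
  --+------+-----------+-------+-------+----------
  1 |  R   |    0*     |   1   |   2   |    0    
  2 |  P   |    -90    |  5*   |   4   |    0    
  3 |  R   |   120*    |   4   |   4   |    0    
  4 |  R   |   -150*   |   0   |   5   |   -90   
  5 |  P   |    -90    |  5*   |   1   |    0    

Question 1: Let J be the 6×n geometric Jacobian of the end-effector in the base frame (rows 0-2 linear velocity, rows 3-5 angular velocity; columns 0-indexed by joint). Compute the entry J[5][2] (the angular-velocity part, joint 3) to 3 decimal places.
axis z_2 = (0.0000,0.0000,1.0000); lever o_n−o_2 = (5.2942,-4.8301,5.0000)
cross product → J_v[:, 2] = (4.8301,5.2942,-0.0000)
J_ω[:, 2] = z_2
entry J[5][2] = 1.0000

1.000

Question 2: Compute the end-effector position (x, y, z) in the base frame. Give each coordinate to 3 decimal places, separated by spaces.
after link 1: o_1 = (2.0000, 0.0000, 1.0000)
after link 2: o_2 = (2.0000, -4.0000, 6.0000)
after link 3: o_3 = (5.4641, -2.0000, 10.0000)
after link 4: o_4 = (2.9641, -6.3301, 10.0000)
after link 5: o_5 = (7.2942, -8.8301, 11.0000)

7.294 -8.830 11.000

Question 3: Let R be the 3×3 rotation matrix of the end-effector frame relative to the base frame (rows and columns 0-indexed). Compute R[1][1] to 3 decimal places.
-0.866

End-effector y-axis (col 1 of R) = (-0.5000,-0.8660,-0.0000)
R[1][1] = -0.8660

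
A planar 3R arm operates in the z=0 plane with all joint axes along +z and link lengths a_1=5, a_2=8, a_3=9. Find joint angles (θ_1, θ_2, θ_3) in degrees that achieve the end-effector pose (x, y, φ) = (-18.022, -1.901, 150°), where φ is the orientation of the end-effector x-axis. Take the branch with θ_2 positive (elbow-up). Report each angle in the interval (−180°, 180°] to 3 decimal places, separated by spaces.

wrist centre = target − a_3·(cos φ, sin φ) = (-10.2278, -6.4010)
cos θ_2 = (145.5801−5²−8²)/(2·5·8) = 0.7073; θ_2 = 44.9883° (elbow-up)
β = atan2(-6.4010,-10.2278) = -147.9598°; ψ = atan2(5.6557,10.6580) = 27.9528°
θ_1 = β − ψ = -175.9126°
θ_3 = φ − θ_1 − θ_2 = -79.0757° (wrapped to (-180°,180°])

-175.913 44.988 -79.076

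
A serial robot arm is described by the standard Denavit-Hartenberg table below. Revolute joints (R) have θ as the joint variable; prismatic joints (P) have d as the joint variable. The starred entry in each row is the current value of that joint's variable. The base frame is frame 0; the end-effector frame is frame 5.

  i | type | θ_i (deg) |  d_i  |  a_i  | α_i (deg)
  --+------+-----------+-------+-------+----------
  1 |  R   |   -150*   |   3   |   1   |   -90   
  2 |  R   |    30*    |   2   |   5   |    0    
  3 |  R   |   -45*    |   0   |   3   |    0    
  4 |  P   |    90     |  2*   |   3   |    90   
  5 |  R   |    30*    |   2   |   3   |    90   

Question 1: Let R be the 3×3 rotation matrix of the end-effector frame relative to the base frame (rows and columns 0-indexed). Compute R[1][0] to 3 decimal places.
-0.545

End-effector x-axis (col 0 of R) = (0.0559,-0.5451,-0.8365)
R[1][0] = -0.5451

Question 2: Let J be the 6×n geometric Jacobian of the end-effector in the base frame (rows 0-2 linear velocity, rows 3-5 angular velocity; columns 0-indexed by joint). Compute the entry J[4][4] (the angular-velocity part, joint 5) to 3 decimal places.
-0.483

axis z_4 = (-0.8365,-0.4830,0.2588); lever o_n−o_4 = (-1.5054,-2.6012,-1.9919)
cross product → J_v[:, 4] = (1.6353,-2.0559,1.4489)
J_ω[:, 4] = z_4
entry J[4][4] = -0.4830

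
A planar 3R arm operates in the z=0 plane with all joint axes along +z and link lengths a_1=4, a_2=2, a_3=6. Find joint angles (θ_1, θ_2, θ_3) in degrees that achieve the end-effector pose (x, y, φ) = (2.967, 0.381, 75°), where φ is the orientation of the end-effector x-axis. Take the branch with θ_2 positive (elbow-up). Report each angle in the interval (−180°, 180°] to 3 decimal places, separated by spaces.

wrist centre = target − a_3·(cos φ, sin φ) = (1.4141, -5.4146)
cos θ_2 = (31.3170−4²−2²)/(2·4·2) = 0.7073; θ_2 = 44.9831° (elbow-up)
β = atan2(-5.4146,1.4141) = -75.3633°; ψ = atan2(1.4138,5.4146) = 14.6336°
θ_1 = β − ψ = -89.9969°
θ_3 = φ − θ_1 − θ_2 = 120.0138° (wrapped to (-180°,180°])

-89.997 44.983 120.014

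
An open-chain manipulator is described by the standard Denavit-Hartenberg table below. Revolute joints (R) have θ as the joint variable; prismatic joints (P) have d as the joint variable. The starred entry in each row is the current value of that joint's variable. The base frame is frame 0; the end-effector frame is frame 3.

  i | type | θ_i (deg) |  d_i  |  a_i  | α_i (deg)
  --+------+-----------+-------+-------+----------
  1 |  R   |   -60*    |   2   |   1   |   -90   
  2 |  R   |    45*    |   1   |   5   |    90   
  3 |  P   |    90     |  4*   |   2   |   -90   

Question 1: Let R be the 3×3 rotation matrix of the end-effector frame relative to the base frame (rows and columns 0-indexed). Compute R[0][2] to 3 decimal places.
-0.354

End-effector z-axis (col 2 of R) = (-0.3536,0.6124,0.7071)
R[0][2] = -0.3536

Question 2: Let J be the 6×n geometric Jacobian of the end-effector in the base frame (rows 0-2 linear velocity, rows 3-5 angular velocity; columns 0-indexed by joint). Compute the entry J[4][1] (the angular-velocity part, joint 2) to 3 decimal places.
0.500

axis z_1 = (0.8660,0.5000,0.0000); lever o_n−o_1 = (5.7801,-4.0114,-0.7071)
cross product → J_v[:, 1] = (-0.3536,0.6124,-6.3640)
J_ω[:, 1] = z_1
entry J[4][1] = 0.5000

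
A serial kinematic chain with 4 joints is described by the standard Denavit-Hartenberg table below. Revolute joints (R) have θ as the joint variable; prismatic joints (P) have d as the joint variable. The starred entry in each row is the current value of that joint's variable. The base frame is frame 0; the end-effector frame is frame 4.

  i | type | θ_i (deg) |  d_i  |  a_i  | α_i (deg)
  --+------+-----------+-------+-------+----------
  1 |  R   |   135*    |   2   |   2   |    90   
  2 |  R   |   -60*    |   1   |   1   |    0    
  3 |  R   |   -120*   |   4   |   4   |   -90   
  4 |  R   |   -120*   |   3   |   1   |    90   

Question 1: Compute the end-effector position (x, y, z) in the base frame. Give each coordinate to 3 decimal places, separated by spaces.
4.855 3.441 -1.866

after link 1: o_1 = (-1.4142, 1.4142, 2.0000)
after link 2: o_2 = (-1.0607, 2.4749, 1.1340)
after link 3: o_3 = (4.5962, 2.4749, 1.1340)
after link 4: o_4 = (4.8550, 3.4408, -1.8660)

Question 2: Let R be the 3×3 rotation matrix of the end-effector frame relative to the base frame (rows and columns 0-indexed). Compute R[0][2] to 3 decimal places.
-0.966

End-effector z-axis (col 2 of R) = (-0.9659,0.2588,0.0000)
R[0][2] = -0.9659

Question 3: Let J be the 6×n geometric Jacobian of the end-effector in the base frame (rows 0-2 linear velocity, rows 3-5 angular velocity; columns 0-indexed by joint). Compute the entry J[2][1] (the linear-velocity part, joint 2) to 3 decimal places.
axis z_1 = (0.7071,0.7071,0.0000); lever o_n−o_1 = (6.2692,2.0266,-3.8660)
cross product → J_v[:, 1] = (-2.7337,2.7337,-3.0000)
J_ω[:, 1] = z_1
entry J[2][1] = -3.0000

-3.000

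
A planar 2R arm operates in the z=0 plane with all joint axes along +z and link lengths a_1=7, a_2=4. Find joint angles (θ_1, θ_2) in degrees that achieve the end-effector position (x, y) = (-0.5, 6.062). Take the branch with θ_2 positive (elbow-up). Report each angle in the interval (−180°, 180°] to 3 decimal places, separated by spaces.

cos θ_2 = (36.9978−7²−4²)/(2·7·4) = -0.5000; θ_2 = 120.0025° (elbow-up)
β = atan2(6.0620,-0.5000) = 94.7151°; ψ = atan2(3.4640,4.9998) = 34.7151°
θ_1 = β − ψ = 60.0000°

60.000 120.003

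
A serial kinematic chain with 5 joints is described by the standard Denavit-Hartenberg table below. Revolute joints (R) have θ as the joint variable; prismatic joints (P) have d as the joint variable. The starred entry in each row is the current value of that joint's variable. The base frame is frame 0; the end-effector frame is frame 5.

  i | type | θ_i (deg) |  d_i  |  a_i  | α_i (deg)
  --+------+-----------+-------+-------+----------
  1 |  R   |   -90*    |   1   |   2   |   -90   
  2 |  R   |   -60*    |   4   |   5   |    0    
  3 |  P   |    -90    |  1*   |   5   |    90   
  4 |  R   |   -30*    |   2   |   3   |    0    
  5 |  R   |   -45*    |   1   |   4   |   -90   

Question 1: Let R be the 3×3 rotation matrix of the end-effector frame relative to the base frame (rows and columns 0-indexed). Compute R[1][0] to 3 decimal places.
End-effector x-axis (col 0 of R) = (-0.9659,0.2241,0.1294)
R[1][0] = 0.2241

0.224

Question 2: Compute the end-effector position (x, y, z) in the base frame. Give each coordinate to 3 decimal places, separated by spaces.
after link 1: o_1 = (0.0000, -2.0000, 1.0000)
after link 2: o_2 = (4.0000, -4.5000, 5.3301)
after link 3: o_3 = (5.0000, -0.1699, 7.8301)
after link 4: o_4 = (3.5000, 3.0801, 7.3971)
after link 5: o_5 = (-0.3637, 4.4767, 7.0487)

-0.364 4.477 7.049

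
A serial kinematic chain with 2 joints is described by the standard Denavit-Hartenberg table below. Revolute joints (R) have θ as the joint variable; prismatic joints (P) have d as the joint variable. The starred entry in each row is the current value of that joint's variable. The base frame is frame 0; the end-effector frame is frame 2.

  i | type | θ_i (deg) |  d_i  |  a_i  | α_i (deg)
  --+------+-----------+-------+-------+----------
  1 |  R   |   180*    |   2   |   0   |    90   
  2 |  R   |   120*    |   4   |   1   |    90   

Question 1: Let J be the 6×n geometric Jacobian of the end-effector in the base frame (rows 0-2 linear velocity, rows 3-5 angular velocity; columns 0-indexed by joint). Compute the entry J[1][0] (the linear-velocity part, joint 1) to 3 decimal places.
axis z_0 = ẑ; lever o_n−o_0 = (0.5000,4.0000,2.8660)
cross product → J_v[:, 0] = (-4.0000,0.5000,0.0000)
J_ω[:, 0] = z_0
entry J[1][0] = 0.5000

0.500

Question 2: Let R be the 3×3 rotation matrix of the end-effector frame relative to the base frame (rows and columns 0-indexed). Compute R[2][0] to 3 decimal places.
End-effector x-axis (col 0 of R) = (0.5000,-0.0000,0.8660)
R[2][0] = 0.8660

0.866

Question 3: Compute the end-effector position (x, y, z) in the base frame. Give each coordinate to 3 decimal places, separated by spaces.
after link 1: o_1 = (0.0000, 0.0000, 2.0000)
after link 2: o_2 = (0.5000, 4.0000, 2.8660)

0.500 4.000 2.866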